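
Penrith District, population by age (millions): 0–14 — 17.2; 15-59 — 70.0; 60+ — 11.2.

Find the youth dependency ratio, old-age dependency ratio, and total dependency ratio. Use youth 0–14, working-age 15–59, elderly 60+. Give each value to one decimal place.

Youth dependency ratio = 17.2 / 70.0 × 100 = 24.6
Old-age dependency ratio = 11.2 / 70.0 × 100 = 16.0
Total dependency ratio = (17.2 + 11.2) / 70.0 × 100 = 28.4 / 70.0 × 100 = 40.6

Youth dependency ratio: 24.6
Old-age dependency ratio: 16.0
Total dependency ratio: 40.6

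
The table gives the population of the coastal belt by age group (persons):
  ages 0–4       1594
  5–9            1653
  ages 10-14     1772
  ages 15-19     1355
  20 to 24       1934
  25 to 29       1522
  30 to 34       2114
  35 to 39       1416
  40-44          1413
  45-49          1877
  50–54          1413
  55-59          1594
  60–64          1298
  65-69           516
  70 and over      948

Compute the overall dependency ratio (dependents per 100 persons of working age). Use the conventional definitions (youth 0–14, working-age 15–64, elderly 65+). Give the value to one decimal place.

0–14: 1594 + 1653 + 1772 = 5019
15–64: 1355 + 1934 + 1522 + 2114 + 1416 + 1413 + 1877 + 1413 + 1594 + 1298 = 15936
65+: 516 + 948 = 1464
Total dependency ratio = (5019 + 1464) / 15936 × 100 = 6483 / 15936 × 100 = 40.7

Total dependency ratio: 40.7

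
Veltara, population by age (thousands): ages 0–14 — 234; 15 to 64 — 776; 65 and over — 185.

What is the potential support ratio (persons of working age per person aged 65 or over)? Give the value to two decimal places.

Potential support ratio = 776 / 185 = 4.19

Potential support ratio: 4.19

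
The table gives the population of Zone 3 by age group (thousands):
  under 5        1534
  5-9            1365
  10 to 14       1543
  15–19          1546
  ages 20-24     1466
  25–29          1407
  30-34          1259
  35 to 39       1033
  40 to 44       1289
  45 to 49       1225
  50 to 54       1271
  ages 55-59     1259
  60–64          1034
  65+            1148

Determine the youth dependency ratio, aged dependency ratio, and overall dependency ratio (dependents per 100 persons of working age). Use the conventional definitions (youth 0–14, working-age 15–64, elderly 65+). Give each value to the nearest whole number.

0–14: 1534 + 1365 + 1543 = 4442
15–64: 1546 + 1466 + 1407 + 1259 + 1033 + 1289 + 1225 + 1271 + 1259 + 1034 = 12789
65+: 1148
Youth dependency ratio = 4442 / 12789 × 100 = 35
Old-age dependency ratio = 1148 / 12789 × 100 = 9
Total dependency ratio = (4442 + 1148) / 12789 × 100 = 5590 / 12789 × 100 = 44

Youth dependency ratio: 35
Old-age dependency ratio: 9
Total dependency ratio: 44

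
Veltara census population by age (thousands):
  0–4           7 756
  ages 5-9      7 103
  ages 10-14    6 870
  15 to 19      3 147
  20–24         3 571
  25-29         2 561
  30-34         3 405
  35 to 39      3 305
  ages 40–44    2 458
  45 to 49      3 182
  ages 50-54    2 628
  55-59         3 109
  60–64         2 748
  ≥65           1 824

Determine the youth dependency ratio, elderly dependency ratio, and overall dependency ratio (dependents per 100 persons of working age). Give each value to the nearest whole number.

Youth dependency ratio: 72
Old-age dependency ratio: 6
Total dependency ratio: 78

0–14: 7 756 + 7 103 + 6 870 = 21 729
15–64: 3 147 + 3 571 + 2 561 + 3 405 + 3 305 + 2 458 + 3 182 + 2 628 + 3 109 + 2 748 = 30 114
65+: 1 824
Youth dependency ratio = 21 729 / 30 114 × 100 = 72
Old-age dependency ratio = 1 824 / 30 114 × 100 = 6
Total dependency ratio = (21 729 + 1 824) / 30 114 × 100 = 23 553 / 30 114 × 100 = 78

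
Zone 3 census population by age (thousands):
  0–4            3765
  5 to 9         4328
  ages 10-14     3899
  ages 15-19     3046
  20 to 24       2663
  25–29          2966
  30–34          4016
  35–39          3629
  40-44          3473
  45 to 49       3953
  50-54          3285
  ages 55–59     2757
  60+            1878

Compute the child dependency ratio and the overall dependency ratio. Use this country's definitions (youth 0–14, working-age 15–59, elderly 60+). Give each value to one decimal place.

Youth dependency ratio: 40.3
Total dependency ratio: 46.6

0–14: 3765 + 4328 + 3899 = 11992
15–59: 3046 + 2663 + 2966 + 4016 + 3629 + 3473 + 3953 + 3285 + 2757 = 29788
60+: 1878
Youth dependency ratio = 11992 / 29788 × 100 = 40.3
Total dependency ratio = (11992 + 1878) / 29788 × 100 = 13870 / 29788 × 100 = 46.6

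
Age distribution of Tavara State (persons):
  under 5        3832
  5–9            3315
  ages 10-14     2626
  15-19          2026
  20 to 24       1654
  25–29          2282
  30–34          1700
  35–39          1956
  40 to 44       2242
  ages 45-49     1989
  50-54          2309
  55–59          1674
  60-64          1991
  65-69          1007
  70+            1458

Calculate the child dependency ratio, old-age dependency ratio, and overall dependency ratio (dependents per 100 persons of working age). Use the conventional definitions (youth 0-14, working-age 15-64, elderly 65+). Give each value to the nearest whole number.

Youth dependency ratio: 49
Old-age dependency ratio: 12
Total dependency ratio: 62

0–14: 3832 + 3315 + 2626 = 9773
15–64: 2026 + 1654 + 2282 + 1700 + 1956 + 2242 + 1989 + 2309 + 1674 + 1991 = 19823
65+: 1007 + 1458 = 2465
Youth dependency ratio = 9773 / 19823 × 100 = 49
Old-age dependency ratio = 2465 / 19823 × 100 = 12
Total dependency ratio = (9773 + 2465) / 19823 × 100 = 12238 / 19823 × 100 = 62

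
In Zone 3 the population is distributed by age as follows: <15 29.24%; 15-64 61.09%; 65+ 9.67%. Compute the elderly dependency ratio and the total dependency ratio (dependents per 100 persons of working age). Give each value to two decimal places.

Old-age dependency ratio: 15.83
Total dependency ratio: 63.69

Old-age dependency ratio = 9.67 / 61.09 × 100 = 15.83
Total dependency ratio = (29.24 + 9.67) / 61.09 × 100 = 38.91 / 61.09 × 100 = 63.69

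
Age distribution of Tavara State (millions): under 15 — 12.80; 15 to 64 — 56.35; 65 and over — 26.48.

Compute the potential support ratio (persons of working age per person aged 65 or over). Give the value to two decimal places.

Potential support ratio: 2.13

Potential support ratio = 56.35 / 26.48 = 2.13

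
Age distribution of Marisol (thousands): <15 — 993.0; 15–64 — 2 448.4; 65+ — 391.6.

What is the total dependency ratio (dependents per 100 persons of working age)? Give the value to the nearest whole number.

Total dependency ratio: 57

Total dependency ratio = (993.0 + 391.6) / 2 448.4 × 100 = 1 384.6 / 2 448.4 × 100 = 57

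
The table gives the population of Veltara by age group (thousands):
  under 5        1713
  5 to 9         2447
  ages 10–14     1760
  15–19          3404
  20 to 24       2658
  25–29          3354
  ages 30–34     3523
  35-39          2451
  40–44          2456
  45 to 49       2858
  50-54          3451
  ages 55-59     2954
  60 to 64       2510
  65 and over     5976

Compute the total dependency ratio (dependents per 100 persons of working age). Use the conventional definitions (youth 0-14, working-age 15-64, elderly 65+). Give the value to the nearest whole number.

Total dependency ratio: 40

0–14: 1713 + 2447 + 1760 = 5920
15–64: 3404 + 2658 + 3354 + 3523 + 2451 + 2456 + 2858 + 3451 + 2954 + 2510 = 29619
65+: 5976
Total dependency ratio = (5920 + 5976) / 29619 × 100 = 11896 / 29619 × 100 = 40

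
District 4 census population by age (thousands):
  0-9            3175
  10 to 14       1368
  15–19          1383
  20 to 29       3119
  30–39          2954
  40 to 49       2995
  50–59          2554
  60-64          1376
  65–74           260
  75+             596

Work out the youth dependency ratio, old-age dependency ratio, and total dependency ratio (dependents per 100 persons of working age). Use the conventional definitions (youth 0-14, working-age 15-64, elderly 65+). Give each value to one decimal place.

0–14: 3175 + 1368 = 4543
15–64: 1383 + 3119 + 2954 + 2995 + 2554 + 1376 = 14381
65+: 260 + 596 = 856
Youth dependency ratio = 4543 / 14381 × 100 = 31.6
Old-age dependency ratio = 856 / 14381 × 100 = 6.0
Total dependency ratio = (4543 + 856) / 14381 × 100 = 5399 / 14381 × 100 = 37.5

Youth dependency ratio: 31.6
Old-age dependency ratio: 6.0
Total dependency ratio: 37.5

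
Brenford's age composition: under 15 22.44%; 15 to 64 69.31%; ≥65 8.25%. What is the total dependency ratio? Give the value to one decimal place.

Total dependency ratio: 44.3

Total dependency ratio = (22.44 + 8.25) / 69.31 × 100 = 30.69 / 69.31 × 100 = 44.3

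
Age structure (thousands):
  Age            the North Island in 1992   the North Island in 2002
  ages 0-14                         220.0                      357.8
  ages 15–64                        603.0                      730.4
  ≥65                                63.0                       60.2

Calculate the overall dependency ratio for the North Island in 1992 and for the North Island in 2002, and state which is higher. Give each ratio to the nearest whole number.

the North Island in 1992: (220.0 + 63.0) / 603.0 × 100 = 283.0 / 603.0 × 100 = 47
the North Island in 2002: (357.8 + 60.2) / 730.4 × 100 = 418.0 / 730.4 × 100 = 57

the North Island in 1992: 47
the North Island in 2002: 57
Higher: the North Island in 2002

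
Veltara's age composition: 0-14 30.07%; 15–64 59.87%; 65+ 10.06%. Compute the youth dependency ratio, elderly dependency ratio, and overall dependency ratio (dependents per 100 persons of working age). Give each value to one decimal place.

Youth dependency ratio = 30.07 / 59.87 × 100 = 50.2
Old-age dependency ratio = 10.06 / 59.87 × 100 = 16.8
Total dependency ratio = (30.07 + 10.06) / 59.87 × 100 = 40.13 / 59.87 × 100 = 67.0

Youth dependency ratio: 50.2
Old-age dependency ratio: 16.8
Total dependency ratio: 67.0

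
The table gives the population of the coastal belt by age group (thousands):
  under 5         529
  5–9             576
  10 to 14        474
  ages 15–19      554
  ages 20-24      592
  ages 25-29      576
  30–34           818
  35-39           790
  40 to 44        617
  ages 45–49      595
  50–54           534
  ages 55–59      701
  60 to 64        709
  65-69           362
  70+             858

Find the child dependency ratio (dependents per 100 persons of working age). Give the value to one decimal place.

0–14: 529 + 576 + 474 = 1,579
15–64: 554 + 592 + 576 + 818 + 790 + 617 + 595 + 534 + 701 + 709 = 6,486
65+: 362 + 858 = 1,220
Youth dependency ratio = 1,579 / 6,486 × 100 = 24.3

Youth dependency ratio: 24.3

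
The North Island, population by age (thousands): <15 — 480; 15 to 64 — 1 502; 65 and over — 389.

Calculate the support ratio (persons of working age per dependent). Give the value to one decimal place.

Support ratio: 1.7

Support ratio = 1 502 / (480 + 389) = 1 502 / 869 = 1.7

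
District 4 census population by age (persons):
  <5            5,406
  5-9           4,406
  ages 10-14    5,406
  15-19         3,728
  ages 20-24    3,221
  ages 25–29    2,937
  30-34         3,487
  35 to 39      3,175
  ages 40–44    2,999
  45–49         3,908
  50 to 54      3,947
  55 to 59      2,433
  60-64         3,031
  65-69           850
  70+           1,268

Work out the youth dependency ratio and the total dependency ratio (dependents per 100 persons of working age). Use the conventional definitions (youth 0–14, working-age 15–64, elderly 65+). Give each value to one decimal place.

Youth dependency ratio: 46.3
Total dependency ratio: 52.7

0–14: 5,406 + 4,406 + 5,406 = 15,218
15–64: 3,728 + 3,221 + 2,937 + 3,487 + 3,175 + 2,999 + 3,908 + 3,947 + 2,433 + 3,031 = 32,866
65+: 850 + 1,268 = 2,118
Youth dependency ratio = 15,218 / 32,866 × 100 = 46.3
Total dependency ratio = (15,218 + 2,118) / 32,866 × 100 = 17,336 / 32,866 × 100 = 52.7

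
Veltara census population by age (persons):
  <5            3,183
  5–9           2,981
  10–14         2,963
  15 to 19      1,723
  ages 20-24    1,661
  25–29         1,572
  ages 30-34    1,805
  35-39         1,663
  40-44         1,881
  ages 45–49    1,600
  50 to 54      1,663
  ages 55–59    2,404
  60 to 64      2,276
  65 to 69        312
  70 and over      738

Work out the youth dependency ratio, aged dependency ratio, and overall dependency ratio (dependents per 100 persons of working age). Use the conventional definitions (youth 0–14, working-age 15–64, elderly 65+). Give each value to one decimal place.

Youth dependency ratio: 50.0
Old-age dependency ratio: 5.8
Total dependency ratio: 55.8

0–14: 3,183 + 2,981 + 2,963 = 9,127
15–64: 1,723 + 1,661 + 1,572 + 1,805 + 1,663 + 1,881 + 1,600 + 1,663 + 2,404 + 2,276 = 18,248
65+: 312 + 738 = 1,050
Youth dependency ratio = 9,127 / 18,248 × 100 = 50.0
Old-age dependency ratio = 1,050 / 18,248 × 100 = 5.8
Total dependency ratio = (9,127 + 1,050) / 18,248 × 100 = 10,177 / 18,248 × 100 = 55.8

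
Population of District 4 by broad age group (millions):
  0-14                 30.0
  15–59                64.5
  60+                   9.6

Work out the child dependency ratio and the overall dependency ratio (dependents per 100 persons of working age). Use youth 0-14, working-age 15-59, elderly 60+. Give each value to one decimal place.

Youth dependency ratio = 30.0 / 64.5 × 100 = 46.5
Total dependency ratio = (30.0 + 9.6) / 64.5 × 100 = 39.6 / 64.5 × 100 = 61.4

Youth dependency ratio: 46.5
Total dependency ratio: 61.4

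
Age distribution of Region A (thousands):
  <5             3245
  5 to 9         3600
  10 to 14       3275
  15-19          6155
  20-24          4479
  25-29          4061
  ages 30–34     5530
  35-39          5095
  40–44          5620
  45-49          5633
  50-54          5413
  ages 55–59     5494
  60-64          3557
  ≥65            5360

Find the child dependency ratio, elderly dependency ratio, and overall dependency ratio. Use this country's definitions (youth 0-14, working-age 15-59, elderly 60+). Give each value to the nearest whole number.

Youth dependency ratio: 21
Old-age dependency ratio: 19
Total dependency ratio: 40

0–14: 3245 + 3600 + 3275 = 10120
15–59: 6155 + 4479 + 4061 + 5530 + 5095 + 5620 + 5633 + 5413 + 5494 = 47480
60+: 3557 + 5360 = 8917
Youth dependency ratio = 10120 / 47480 × 100 = 21
Old-age dependency ratio = 8917 / 47480 × 100 = 19
Total dependency ratio = (10120 + 8917) / 47480 × 100 = 19037 / 47480 × 100 = 40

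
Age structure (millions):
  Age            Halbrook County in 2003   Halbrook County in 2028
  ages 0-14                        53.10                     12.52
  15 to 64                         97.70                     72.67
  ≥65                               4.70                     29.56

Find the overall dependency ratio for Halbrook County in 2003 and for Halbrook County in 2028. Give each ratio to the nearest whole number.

Halbrook County in 2003: 59
Halbrook County in 2028: 58

Halbrook County in 2003: (53.10 + 4.70) / 97.70 × 100 = 57.80 / 97.70 × 100 = 59
Halbrook County in 2028: (12.52 + 29.56) / 72.67 × 100 = 42.08 / 72.67 × 100 = 58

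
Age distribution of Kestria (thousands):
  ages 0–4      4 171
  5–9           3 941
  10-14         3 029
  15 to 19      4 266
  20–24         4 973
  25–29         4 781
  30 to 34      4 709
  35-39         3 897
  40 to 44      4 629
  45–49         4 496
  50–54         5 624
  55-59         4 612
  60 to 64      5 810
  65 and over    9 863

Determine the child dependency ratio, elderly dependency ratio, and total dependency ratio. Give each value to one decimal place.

Youth dependency ratio: 23.3
Old-age dependency ratio: 20.6
Total dependency ratio: 43.9

0–14: 4 171 + 3 941 + 3 029 = 11 141
15–64: 4 266 + 4 973 + 4 781 + 4 709 + 3 897 + 4 629 + 4 496 + 5 624 + 4 612 + 5 810 = 47 797
65+: 9 863
Youth dependency ratio = 11 141 / 47 797 × 100 = 23.3
Old-age dependency ratio = 9 863 / 47 797 × 100 = 20.6
Total dependency ratio = (11 141 + 9 863) / 47 797 × 100 = 21 004 / 47 797 × 100 = 43.9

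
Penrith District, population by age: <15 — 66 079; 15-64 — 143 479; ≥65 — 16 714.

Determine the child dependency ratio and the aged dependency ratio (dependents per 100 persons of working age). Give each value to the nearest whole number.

Youth dependency ratio = 66 079 / 143 479 × 100 = 46
Old-age dependency ratio = 16 714 / 143 479 × 100 = 12

Youth dependency ratio: 46
Old-age dependency ratio: 12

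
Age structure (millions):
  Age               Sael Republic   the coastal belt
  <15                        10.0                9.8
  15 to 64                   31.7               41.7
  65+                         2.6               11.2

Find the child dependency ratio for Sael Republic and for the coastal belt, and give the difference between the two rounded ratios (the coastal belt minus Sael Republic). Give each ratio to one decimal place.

Sael Republic: 31.5
the coastal belt: 23.5
Difference: -8.0

Sael Republic: 10.0 / 31.7 × 100 = 31.5
the coastal belt: 9.8 / 41.7 × 100 = 23.5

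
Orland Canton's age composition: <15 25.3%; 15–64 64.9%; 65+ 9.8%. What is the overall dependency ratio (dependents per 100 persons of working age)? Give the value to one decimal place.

Total dependency ratio = (25.3 + 9.8) / 64.9 × 100 = 35.1 / 64.9 × 100 = 54.1

Total dependency ratio: 54.1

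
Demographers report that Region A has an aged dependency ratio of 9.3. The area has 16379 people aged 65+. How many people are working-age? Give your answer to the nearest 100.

Old-age dependency ratio = elderly / working-age × 100
9.3 = 16379 / W × 100
⇒ 176100

Working-age: 176100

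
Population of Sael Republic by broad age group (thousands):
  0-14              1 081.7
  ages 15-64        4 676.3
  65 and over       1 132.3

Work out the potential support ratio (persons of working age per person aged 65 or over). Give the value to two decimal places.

Potential support ratio = 4 676.3 / 1 132.3 = 4.13

Potential support ratio: 4.13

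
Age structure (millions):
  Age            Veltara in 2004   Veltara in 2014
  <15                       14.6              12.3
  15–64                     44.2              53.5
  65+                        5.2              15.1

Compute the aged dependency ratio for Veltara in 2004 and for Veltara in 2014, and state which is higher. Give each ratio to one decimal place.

Veltara in 2004: 11.8
Veltara in 2014: 28.2
Higher: Veltara in 2014

Veltara in 2004: 5.2 / 44.2 × 100 = 11.8
Veltara in 2014: 15.1 / 53.5 × 100 = 28.2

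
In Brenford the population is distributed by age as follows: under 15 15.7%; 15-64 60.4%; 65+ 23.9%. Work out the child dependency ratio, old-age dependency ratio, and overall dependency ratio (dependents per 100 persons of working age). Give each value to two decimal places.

Youth dependency ratio = 15.7 / 60.4 × 100 = 25.99
Old-age dependency ratio = 23.9 / 60.4 × 100 = 39.57
Total dependency ratio = (15.7 + 23.9) / 60.4 × 100 = 39.6 / 60.4 × 100 = 65.56

Youth dependency ratio: 25.99
Old-age dependency ratio: 39.57
Total dependency ratio: 65.56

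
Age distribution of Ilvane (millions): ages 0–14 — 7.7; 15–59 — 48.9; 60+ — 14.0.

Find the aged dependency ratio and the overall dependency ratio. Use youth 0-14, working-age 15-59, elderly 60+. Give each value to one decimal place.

Old-age dependency ratio = 14.0 / 48.9 × 100 = 28.6
Total dependency ratio = (7.7 + 14.0) / 48.9 × 100 = 21.7 / 48.9 × 100 = 44.4

Old-age dependency ratio: 28.6
Total dependency ratio: 44.4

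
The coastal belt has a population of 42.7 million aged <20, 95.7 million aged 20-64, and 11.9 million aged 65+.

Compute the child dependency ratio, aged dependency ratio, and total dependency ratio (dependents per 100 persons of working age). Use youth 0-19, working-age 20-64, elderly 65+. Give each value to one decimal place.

Youth dependency ratio: 44.6
Old-age dependency ratio: 12.4
Total dependency ratio: 57.1

Youth dependency ratio = 42.7 / 95.7 × 100 = 44.6
Old-age dependency ratio = 11.9 / 95.7 × 100 = 12.4
Total dependency ratio = (42.7 + 11.9) / 95.7 × 100 = 54.6 / 95.7 × 100 = 57.1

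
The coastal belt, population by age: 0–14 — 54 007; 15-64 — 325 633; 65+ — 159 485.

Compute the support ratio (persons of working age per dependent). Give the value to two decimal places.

Support ratio: 1.53

Support ratio = 325 633 / (54 007 + 159 485) = 325 633 / 213 492 = 1.53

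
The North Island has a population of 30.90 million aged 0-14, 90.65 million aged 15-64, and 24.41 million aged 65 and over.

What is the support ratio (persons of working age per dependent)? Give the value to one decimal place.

Support ratio: 1.6

Support ratio = 90.65 / (30.90 + 24.41) = 90.65 / 55.31 = 1.6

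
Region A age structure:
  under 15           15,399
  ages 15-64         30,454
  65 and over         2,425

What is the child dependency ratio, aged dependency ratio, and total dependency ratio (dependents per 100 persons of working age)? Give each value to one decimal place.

Youth dependency ratio = 15,399 / 30,454 × 100 = 50.6
Old-age dependency ratio = 2,425 / 30,454 × 100 = 8.0
Total dependency ratio = (15,399 + 2,425) / 30,454 × 100 = 17,824 / 30,454 × 100 = 58.5

Youth dependency ratio: 50.6
Old-age dependency ratio: 8.0
Total dependency ratio: 58.5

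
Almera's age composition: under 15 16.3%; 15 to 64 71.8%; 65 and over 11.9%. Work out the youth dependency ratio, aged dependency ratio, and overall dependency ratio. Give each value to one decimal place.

Youth dependency ratio = 16.3 / 71.8 × 100 = 22.7
Old-age dependency ratio = 11.9 / 71.8 × 100 = 16.6
Total dependency ratio = (16.3 + 11.9) / 71.8 × 100 = 28.2 / 71.8 × 100 = 39.3

Youth dependency ratio: 22.7
Old-age dependency ratio: 16.6
Total dependency ratio: 39.3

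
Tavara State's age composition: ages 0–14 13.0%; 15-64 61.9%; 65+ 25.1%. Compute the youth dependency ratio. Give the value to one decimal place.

Youth dependency ratio: 21.0

Youth dependency ratio = 13.0 / 61.9 × 100 = 21.0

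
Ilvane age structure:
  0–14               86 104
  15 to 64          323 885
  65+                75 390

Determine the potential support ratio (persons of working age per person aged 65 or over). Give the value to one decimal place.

Potential support ratio: 4.3

Potential support ratio = 323 885 / 75 390 = 4.3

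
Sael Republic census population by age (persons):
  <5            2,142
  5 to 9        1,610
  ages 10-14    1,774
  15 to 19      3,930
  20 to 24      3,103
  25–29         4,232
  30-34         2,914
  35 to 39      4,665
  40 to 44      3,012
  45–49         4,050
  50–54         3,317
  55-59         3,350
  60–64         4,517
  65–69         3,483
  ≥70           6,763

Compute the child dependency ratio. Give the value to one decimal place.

Youth dependency ratio: 14.9

0–14: 2,142 + 1,610 + 1,774 = 5,526
15–64: 3,930 + 3,103 + 4,232 + 2,914 + 4,665 + 3,012 + 4,050 + 3,317 + 3,350 + 4,517 = 37,090
65+: 3,483 + 6,763 = 10,246
Youth dependency ratio = 5,526 / 37,090 × 100 = 14.9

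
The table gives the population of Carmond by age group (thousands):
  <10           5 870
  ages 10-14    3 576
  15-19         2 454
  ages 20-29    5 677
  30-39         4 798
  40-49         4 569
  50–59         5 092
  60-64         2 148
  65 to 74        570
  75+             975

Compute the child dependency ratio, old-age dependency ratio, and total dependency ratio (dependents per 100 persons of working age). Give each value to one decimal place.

Youth dependency ratio: 38.2
Old-age dependency ratio: 6.2
Total dependency ratio: 44.4

0–14: 5 870 + 3 576 = 9 446
15–64: 2 454 + 5 677 + 4 798 + 4 569 + 5 092 + 2 148 = 24 738
65+: 570 + 975 = 1 545
Youth dependency ratio = 9 446 / 24 738 × 100 = 38.2
Old-age dependency ratio = 1 545 / 24 738 × 100 = 6.2
Total dependency ratio = (9 446 + 1 545) / 24 738 × 100 = 10 991 / 24 738 × 100 = 44.4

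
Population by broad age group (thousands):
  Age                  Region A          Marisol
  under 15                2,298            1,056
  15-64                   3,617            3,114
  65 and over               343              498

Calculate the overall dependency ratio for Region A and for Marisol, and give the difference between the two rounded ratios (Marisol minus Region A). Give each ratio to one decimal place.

Region A: 73.0
Marisol: 49.9
Difference: -23.1

Region A: (2,298 + 343) / 3,617 × 100 = 2,641 / 3,617 × 100 = 73.0
Marisol: (1,056 + 498) / 3,114 × 100 = 1,554 / 3,114 × 100 = 49.9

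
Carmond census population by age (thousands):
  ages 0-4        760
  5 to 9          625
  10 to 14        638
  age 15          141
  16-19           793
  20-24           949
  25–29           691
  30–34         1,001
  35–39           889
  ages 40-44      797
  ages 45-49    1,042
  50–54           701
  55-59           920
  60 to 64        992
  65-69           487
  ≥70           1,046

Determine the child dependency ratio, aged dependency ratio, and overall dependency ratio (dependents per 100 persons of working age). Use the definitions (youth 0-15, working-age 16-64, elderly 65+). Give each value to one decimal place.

Youth dependency ratio: 24.7
Old-age dependency ratio: 17.5
Total dependency ratio: 42.1

0–15: 760 + 625 + 638 + 141 = 2,164
16–64: 793 + 949 + 691 + 1,001 + 889 + 797 + 1,042 + 701 + 920 + 992 = 8,775
65+: 487 + 1,046 = 1,533
Youth dependency ratio = 2,164 / 8,775 × 100 = 24.7
Old-age dependency ratio = 1,533 / 8,775 × 100 = 17.5
Total dependency ratio = (2,164 + 1,533) / 8,775 × 100 = 3,697 / 8,775 × 100 = 42.1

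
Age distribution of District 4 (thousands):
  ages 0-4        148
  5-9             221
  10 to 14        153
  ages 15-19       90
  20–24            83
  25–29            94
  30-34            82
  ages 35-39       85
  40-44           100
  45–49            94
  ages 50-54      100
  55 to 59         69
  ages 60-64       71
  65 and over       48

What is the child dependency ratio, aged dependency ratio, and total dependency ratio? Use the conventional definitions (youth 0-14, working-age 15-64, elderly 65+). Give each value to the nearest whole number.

Youth dependency ratio: 60
Old-age dependency ratio: 6
Total dependency ratio: 66

0–14: 148 + 221 + 153 = 522
15–64: 90 + 83 + 94 + 82 + 85 + 100 + 94 + 100 + 69 + 71 = 868
65+: 48
Youth dependency ratio = 522 / 868 × 100 = 60
Old-age dependency ratio = 48 / 868 × 100 = 6
Total dependency ratio = (522 + 48) / 868 × 100 = 570 / 868 × 100 = 66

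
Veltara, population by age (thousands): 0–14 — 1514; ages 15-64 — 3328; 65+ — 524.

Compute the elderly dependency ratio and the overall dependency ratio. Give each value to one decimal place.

Old-age dependency ratio: 15.7
Total dependency ratio: 61.2

Old-age dependency ratio = 524 / 3328 × 100 = 15.7
Total dependency ratio = (1514 + 524) / 3328 × 100 = 2038 / 3328 × 100 = 61.2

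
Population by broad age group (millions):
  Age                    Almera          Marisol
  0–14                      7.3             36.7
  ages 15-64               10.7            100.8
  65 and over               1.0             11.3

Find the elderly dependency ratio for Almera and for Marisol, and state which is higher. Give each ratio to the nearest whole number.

Almera: 1.0 / 10.7 × 100 = 9
Marisol: 11.3 / 100.8 × 100 = 11

Almera: 9
Marisol: 11
Higher: Marisol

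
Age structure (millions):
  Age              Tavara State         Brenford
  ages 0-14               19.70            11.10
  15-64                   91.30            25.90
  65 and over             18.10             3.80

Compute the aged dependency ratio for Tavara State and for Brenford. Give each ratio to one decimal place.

Tavara State: 19.8
Brenford: 14.7

Tavara State: 18.10 / 91.30 × 100 = 19.8
Brenford: 3.80 / 25.90 × 100 = 14.7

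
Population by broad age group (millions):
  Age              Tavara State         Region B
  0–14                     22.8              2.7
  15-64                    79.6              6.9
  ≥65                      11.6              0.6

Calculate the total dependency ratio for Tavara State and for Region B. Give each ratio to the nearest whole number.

Tavara State: (22.8 + 11.6) / 79.6 × 100 = 34.4 / 79.6 × 100 = 43
Region B: (2.7 + 0.6) / 6.9 × 100 = 3.3 / 6.9 × 100 = 48

Tavara State: 43
Region B: 48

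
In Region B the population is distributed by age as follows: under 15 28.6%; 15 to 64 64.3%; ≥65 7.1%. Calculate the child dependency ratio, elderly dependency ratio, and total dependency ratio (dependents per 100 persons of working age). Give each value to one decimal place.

Youth dependency ratio = 28.6 / 64.3 × 100 = 44.5
Old-age dependency ratio = 7.1 / 64.3 × 100 = 11.0
Total dependency ratio = (28.6 + 7.1) / 64.3 × 100 = 35.7 / 64.3 × 100 = 55.5

Youth dependency ratio: 44.5
Old-age dependency ratio: 11.0
Total dependency ratio: 55.5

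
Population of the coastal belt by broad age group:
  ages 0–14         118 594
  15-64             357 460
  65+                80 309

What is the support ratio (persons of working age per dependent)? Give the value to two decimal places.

Support ratio: 1.80

Support ratio = 357 460 / (118 594 + 80 309) = 357 460 / 198 903 = 1.80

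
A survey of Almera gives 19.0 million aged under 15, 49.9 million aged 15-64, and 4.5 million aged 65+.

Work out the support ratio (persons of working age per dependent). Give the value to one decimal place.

Support ratio = 49.9 / (19.0 + 4.5) = 49.9 / 23.5 = 2.1

Support ratio: 2.1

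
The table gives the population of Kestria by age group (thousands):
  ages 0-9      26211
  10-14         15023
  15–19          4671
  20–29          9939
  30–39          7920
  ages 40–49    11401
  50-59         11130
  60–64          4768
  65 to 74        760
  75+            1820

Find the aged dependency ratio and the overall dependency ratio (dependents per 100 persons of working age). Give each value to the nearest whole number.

0–14: 26211 + 15023 = 41234
15–64: 4671 + 9939 + 7920 + 11401 + 11130 + 4768 = 49829
65+: 760 + 1820 = 2580
Old-age dependency ratio = 2580 / 49829 × 100 = 5
Total dependency ratio = (41234 + 2580) / 49829 × 100 = 43814 / 49829 × 100 = 88

Old-age dependency ratio: 5
Total dependency ratio: 88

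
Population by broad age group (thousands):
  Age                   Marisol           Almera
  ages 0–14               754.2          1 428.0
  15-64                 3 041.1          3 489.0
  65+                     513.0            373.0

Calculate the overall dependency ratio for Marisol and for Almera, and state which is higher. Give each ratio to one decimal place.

Marisol: 41.7
Almera: 51.6
Higher: Almera

Marisol: (754.2 + 513.0) / 3 041.1 × 100 = 1 267.2 / 3 041.1 × 100 = 41.7
Almera: (1 428.0 + 373.0) / 3 489.0 × 100 = 1 801.0 / 3 489.0 × 100 = 51.6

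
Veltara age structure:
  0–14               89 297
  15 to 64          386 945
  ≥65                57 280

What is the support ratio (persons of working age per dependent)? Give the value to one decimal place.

Support ratio: 2.6

Support ratio = 386 945 / (89 297 + 57 280) = 386 945 / 146 577 = 2.6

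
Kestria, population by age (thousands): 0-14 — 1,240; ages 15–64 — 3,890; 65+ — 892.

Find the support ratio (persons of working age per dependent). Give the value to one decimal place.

Support ratio: 1.8

Support ratio = 3,890 / (1,240 + 892) = 3,890 / 2,132 = 1.8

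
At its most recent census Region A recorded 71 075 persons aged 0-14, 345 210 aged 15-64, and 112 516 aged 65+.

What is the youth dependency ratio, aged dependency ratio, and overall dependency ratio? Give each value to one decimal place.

Youth dependency ratio = 71 075 / 345 210 × 100 = 20.6
Old-age dependency ratio = 112 516 / 345 210 × 100 = 32.6
Total dependency ratio = (71 075 + 112 516) / 345 210 × 100 = 183 591 / 345 210 × 100 = 53.2

Youth dependency ratio: 20.6
Old-age dependency ratio: 32.6
Total dependency ratio: 53.2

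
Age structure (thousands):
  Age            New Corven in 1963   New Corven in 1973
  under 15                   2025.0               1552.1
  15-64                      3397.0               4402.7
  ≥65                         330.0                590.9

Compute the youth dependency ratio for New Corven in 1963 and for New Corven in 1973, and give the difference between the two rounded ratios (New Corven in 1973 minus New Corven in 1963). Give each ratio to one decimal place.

New Corven in 1963: 59.6
New Corven in 1973: 35.3
Difference: -24.3

New Corven in 1963: 2025.0 / 3397.0 × 100 = 59.6
New Corven in 1973: 1552.1 / 4402.7 × 100 = 35.3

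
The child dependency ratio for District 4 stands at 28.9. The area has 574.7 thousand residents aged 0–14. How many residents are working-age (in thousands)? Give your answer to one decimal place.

Working-age: 1,988.6

Youth dependency ratio = youth / working-age × 100
28.9 = 574.7 / W × 100
⇒ 1,988.6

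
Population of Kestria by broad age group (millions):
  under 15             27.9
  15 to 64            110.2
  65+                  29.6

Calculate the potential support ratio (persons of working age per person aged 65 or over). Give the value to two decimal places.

Potential support ratio: 3.72

Potential support ratio = 110.2 / 29.6 = 3.72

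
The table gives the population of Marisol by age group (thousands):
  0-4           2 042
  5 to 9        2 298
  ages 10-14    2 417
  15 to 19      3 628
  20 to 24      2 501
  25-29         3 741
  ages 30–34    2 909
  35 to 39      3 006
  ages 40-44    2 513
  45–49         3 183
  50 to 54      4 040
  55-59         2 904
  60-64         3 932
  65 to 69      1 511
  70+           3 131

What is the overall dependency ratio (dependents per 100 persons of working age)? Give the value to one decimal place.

0–14: 2 042 + 2 298 + 2 417 = 6 757
15–64: 3 628 + 2 501 + 3 741 + 2 909 + 3 006 + 2 513 + 3 183 + 4 040 + 2 904 + 3 932 = 32 357
65+: 1 511 + 3 131 = 4 642
Total dependency ratio = (6 757 + 4 642) / 32 357 × 100 = 11 399 / 32 357 × 100 = 35.2

Total dependency ratio: 35.2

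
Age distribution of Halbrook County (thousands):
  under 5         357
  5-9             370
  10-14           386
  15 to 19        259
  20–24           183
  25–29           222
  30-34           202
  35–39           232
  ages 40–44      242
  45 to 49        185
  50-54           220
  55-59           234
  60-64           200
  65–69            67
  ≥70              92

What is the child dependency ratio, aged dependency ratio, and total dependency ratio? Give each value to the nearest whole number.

0–14: 357 + 370 + 386 = 1,113
15–64: 259 + 183 + 222 + 202 + 232 + 242 + 185 + 220 + 234 + 200 = 2,179
65+: 67 + 92 = 159
Youth dependency ratio = 1,113 / 2,179 × 100 = 51
Old-age dependency ratio = 159 / 2,179 × 100 = 7
Total dependency ratio = (1,113 + 159) / 2,179 × 100 = 1,272 / 2,179 × 100 = 58

Youth dependency ratio: 51
Old-age dependency ratio: 7
Total dependency ratio: 58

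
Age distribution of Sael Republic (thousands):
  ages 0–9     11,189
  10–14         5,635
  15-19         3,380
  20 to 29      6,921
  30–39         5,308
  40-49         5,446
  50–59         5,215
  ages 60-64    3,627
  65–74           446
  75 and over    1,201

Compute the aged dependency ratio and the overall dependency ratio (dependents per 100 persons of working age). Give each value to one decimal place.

Old-age dependency ratio: 5.5
Total dependency ratio: 61.8

0–14: 11,189 + 5,635 = 16,824
15–64: 3,380 + 6,921 + 5,308 + 5,446 + 5,215 + 3,627 = 29,897
65+: 446 + 1,201 = 1,647
Old-age dependency ratio = 1,647 / 29,897 × 100 = 5.5
Total dependency ratio = (16,824 + 1,647) / 29,897 × 100 = 18,471 / 29,897 × 100 = 61.8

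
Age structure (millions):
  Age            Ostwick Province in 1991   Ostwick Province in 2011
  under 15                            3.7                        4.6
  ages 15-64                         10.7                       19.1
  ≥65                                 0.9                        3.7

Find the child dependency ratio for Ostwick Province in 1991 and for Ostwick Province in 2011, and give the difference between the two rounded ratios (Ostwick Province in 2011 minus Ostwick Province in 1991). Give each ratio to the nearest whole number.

Ostwick Province in 1991: 3.7 / 10.7 × 100 = 35
Ostwick Province in 2011: 4.6 / 19.1 × 100 = 24

Ostwick Province in 1991: 35
Ostwick Province in 2011: 24
Difference: -11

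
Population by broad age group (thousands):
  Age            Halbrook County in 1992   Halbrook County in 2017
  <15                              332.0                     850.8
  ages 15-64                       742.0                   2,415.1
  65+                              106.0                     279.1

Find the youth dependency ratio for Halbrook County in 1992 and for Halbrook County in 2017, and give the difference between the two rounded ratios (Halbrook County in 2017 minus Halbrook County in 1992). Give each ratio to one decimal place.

Halbrook County in 1992: 332.0 / 742.0 × 100 = 44.7
Halbrook County in 2017: 850.8 / 2,415.1 × 100 = 35.2

Halbrook County in 1992: 44.7
Halbrook County in 2017: 35.2
Difference: -9.5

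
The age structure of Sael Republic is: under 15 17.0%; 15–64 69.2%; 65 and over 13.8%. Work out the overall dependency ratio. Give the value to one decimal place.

Total dependency ratio: 44.5

Total dependency ratio = (17.0 + 13.8) / 69.2 × 100 = 30.8 / 69.2 × 100 = 44.5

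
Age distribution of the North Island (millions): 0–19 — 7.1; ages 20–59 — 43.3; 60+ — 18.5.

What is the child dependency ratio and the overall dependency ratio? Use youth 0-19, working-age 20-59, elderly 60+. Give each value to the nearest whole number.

Youth dependency ratio: 16
Total dependency ratio: 59

Youth dependency ratio = 7.1 / 43.3 × 100 = 16
Total dependency ratio = (7.1 + 18.5) / 43.3 × 100 = 25.6 / 43.3 × 100 = 59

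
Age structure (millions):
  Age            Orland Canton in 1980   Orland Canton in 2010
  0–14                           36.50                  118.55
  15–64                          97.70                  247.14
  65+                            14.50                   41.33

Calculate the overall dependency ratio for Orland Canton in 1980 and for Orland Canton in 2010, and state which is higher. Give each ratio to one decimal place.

Orland Canton in 1980: 52.2
Orland Canton in 2010: 64.7
Higher: Orland Canton in 2010

Orland Canton in 1980: (36.50 + 14.50) / 97.70 × 100 = 51.00 / 97.70 × 100 = 52.2
Orland Canton in 2010: (118.55 + 41.33) / 247.14 × 100 = 159.88 / 247.14 × 100 = 64.7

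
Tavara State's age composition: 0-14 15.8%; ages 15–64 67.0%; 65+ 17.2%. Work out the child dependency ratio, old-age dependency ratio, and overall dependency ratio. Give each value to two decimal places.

Youth dependency ratio = 15.8 / 67.0 × 100 = 23.58
Old-age dependency ratio = 17.2 / 67.0 × 100 = 25.67
Total dependency ratio = (15.8 + 17.2) / 67.0 × 100 = 33.0 / 67.0 × 100 = 49.25

Youth dependency ratio: 23.58
Old-age dependency ratio: 25.67
Total dependency ratio: 49.25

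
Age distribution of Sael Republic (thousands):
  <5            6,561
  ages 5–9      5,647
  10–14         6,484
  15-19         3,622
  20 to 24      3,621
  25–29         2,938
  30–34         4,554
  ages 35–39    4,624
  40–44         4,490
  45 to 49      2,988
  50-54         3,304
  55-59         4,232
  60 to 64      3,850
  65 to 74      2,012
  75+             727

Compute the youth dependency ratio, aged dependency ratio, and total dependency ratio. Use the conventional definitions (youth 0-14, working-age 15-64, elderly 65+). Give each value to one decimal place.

0–14: 6,561 + 5,647 + 6,484 = 18,692
15–64: 3,622 + 3,621 + 2,938 + 4,554 + 4,624 + 4,490 + 2,988 + 3,304 + 4,232 + 3,850 = 38,223
65+: 2,012 + 727 = 2,739
Youth dependency ratio = 18,692 / 38,223 × 100 = 48.9
Old-age dependency ratio = 2,739 / 38,223 × 100 = 7.2
Total dependency ratio = (18,692 + 2,739) / 38,223 × 100 = 21,431 / 38,223 × 100 = 56.1

Youth dependency ratio: 48.9
Old-age dependency ratio: 7.2
Total dependency ratio: 56.1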